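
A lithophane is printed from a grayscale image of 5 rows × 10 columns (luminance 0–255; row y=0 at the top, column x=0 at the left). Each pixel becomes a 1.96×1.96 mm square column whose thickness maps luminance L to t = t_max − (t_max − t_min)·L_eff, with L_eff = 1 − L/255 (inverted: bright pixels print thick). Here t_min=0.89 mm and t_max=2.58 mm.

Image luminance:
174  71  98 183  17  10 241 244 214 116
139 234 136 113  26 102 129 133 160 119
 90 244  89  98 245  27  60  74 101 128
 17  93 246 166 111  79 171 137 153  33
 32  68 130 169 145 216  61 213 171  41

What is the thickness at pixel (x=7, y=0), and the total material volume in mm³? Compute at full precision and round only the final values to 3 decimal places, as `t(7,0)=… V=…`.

t(7,0)=2.507 V=330.509

span = t_max - t_min = 2.58 - 0.89 = 1.690
L(7,0) = 244, L_eff = 1 - 244/255 = 0.043137 (inverted)
t(7,0) = 2.58 - 1.690·0.043137 = 2.507
Σt over all 5·10 pixels = 731291/8500 ≈ 86.0342353
V = pitch²·Σt = 1.96²·731291/8500 = 330.509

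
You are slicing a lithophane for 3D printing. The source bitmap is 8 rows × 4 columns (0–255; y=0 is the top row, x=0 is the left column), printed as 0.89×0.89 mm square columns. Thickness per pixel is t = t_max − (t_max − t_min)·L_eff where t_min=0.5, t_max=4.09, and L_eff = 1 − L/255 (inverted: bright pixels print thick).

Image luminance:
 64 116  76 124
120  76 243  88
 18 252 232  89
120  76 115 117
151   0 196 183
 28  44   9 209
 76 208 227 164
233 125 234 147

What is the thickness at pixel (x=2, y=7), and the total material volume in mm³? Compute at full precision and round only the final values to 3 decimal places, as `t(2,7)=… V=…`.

span = t_max - t_min = 4.09 - 0.5 = 3.590
L(2,7) = 234, L_eff = 1 - 234/255 = 0.082353 (inverted)
t(2,7) = 4.09 - 3.590·0.082353 = 3.794
Σt over all 8·4 pixels = 95072/1275 ≈ 74.5662745
V = pitch²·Σt = 0.89²·95072/1275 = 59.064

t(2,7)=3.794 V=59.064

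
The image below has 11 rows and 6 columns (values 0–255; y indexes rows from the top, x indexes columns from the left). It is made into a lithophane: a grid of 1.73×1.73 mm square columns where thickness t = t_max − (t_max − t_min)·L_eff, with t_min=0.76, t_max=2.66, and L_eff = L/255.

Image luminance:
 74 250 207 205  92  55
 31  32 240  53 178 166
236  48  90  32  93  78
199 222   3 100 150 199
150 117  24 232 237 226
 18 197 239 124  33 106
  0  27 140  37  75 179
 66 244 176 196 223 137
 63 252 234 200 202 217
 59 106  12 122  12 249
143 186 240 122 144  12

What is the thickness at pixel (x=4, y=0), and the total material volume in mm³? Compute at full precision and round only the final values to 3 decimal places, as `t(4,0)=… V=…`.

t(4,0)=1.975 V=328.948

span = t_max - t_min = 2.66 - 0.76 = 1.900
L(4,0) = 92, L_eff = 92/255 = 0.360784
t(4,0) = 2.66 - 1.900·0.360784 = 1.975
Σt over all 11·6 pixels = 93423/850 ≈ 109.9094118
V = pitch²·Σt = 1.73²·93423/850 = 328.948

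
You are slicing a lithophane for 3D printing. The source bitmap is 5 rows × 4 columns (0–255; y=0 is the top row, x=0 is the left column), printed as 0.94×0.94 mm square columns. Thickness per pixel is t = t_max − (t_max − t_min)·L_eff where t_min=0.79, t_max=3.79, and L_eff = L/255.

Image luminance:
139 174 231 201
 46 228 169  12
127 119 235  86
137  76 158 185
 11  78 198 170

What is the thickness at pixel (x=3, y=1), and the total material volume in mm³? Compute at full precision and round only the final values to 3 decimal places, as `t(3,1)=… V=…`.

t(3,1)=3.649 V=38.078

span = t_max - t_min = 3.79 - 0.79 = 3.000
L(3,1) = 12, L_eff = 12/255 = 0.047059
t(3,1) = 3.79 - 3.000·0.047059 = 3.649
Σt over all 5·4 pixels = 3663/85 ≈ 43.0941176
V = pitch²·Σt = 0.94²·3663/85 = 38.078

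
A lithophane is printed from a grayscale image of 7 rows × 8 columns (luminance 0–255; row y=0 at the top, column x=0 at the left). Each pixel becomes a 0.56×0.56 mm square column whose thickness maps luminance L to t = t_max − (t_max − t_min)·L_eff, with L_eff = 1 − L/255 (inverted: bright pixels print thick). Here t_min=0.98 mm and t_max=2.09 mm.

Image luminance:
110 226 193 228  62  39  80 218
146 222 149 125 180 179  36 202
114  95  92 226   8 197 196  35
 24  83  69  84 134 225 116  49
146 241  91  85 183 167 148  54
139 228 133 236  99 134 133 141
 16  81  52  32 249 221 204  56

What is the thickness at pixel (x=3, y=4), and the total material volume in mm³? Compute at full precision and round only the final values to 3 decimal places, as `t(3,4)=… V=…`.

span = t_max - t_min = 2.09 - 0.98 = 1.110
L(3,4) = 85, L_eff = 1 - 85/255 = 0.666667 (inverted)
t(3,4) = 2.09 - 1.110·0.666667 = 1.350
Σt over all 7·8 pixels = 740687/8500 ≈ 87.1396471
V = pitch²·Σt = 0.56²·740687/8500 = 27.327

t(3,4)=1.350 V=27.327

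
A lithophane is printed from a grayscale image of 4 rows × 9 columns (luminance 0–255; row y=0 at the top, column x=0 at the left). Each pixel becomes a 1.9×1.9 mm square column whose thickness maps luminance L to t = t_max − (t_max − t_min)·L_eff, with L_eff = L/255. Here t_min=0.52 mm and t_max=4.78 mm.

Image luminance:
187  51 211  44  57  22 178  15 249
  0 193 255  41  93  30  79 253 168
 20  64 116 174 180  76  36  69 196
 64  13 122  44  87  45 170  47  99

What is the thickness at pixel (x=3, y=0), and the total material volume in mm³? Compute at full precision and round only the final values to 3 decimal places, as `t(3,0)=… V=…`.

span = t_max - t_min = 4.78 - 0.52 = 4.260
L(3,0) = 44, L_eff = 44/255 = 0.172549
t(3,0) = 4.78 - 4.260·0.172549 = 4.045
Σt over all 4·9 pixels = 232616/2125 ≈ 109.4663529
V = pitch²·Σt = 1.9²·232616/2125 = 395.174

t(3,0)=4.045 V=395.174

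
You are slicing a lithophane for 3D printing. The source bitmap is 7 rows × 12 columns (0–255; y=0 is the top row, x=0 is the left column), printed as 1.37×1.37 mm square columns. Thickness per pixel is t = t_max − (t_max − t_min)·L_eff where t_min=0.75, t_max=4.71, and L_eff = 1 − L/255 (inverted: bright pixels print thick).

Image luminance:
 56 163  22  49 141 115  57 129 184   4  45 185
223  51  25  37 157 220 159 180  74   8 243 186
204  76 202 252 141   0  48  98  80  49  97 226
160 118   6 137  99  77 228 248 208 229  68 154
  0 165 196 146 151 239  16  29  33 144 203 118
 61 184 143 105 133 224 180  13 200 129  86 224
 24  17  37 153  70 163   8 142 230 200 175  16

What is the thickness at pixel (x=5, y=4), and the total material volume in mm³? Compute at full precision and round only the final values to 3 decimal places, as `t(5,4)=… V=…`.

t(5,4)=4.462 V=417.732

span = t_max - t_min = 4.71 - 0.75 = 3.960
L(5,4) = 239, L_eff = 1 - 239/255 = 0.062745 (inverted)
t(5,4) = 4.71 - 3.960·0.062745 = 4.462
Σt over all 7·12 pixels = 18918/85 ≈ 222.5647059
V = pitch²·Σt = 1.37²·18918/85 = 417.732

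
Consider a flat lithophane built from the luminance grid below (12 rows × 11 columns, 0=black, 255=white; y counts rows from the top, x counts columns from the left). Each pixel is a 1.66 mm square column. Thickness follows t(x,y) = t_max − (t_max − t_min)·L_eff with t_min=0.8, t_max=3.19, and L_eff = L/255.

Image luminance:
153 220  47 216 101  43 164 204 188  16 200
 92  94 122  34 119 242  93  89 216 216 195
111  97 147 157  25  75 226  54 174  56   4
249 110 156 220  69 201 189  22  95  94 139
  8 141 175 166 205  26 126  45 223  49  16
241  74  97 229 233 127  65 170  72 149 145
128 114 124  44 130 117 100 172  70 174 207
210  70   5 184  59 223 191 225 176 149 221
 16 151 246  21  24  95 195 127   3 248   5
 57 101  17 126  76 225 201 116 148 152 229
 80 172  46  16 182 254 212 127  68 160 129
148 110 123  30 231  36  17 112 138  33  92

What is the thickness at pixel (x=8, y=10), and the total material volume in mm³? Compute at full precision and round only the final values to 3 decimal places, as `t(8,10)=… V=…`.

span = t_max - t_min = 3.19 - 0.8 = 2.390
L(8,10) = 68, L_eff = 68/255 = 0.266667
t(8,10) = 3.19 - 2.390·0.266667 = 2.553
Σt over all 12·11 pixels = 562107/2125 ≈ 264.5209412
V = pitch²·Σt = 1.66²·562107/2125 = 728.914

t(8,10)=2.553 V=728.914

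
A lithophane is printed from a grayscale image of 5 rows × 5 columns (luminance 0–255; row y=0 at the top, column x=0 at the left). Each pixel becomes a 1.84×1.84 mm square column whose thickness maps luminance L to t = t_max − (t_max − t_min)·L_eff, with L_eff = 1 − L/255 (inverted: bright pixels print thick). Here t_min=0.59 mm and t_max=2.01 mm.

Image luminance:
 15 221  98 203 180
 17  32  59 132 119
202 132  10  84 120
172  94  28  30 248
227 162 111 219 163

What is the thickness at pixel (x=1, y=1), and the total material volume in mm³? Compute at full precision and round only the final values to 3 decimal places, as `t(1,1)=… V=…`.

t(1,1)=0.768 V=107.968

span = t_max - t_min = 2.01 - 0.59 = 1.420
L(1,1) = 32, L_eff = 1 - 32/255 = 0.874510 (inverted)
t(1,1) = 2.01 - 1.420·0.874510 = 0.768
Σt over all 5·5 pixels = 271067/8500 ≈ 31.8902353
V = pitch²·Σt = 1.84²·271067/8500 = 107.968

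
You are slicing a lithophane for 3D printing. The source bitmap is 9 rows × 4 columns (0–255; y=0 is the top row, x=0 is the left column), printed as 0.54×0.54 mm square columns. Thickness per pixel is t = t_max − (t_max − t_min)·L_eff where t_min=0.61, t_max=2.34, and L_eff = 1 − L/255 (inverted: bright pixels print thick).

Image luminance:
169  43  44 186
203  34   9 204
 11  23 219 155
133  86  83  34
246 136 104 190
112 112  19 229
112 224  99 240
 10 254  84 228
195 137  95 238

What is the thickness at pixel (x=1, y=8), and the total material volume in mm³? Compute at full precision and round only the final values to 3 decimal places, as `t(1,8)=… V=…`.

t(1,8)=1.539 V=15.702

span = t_max - t_min = 2.34 - 0.61 = 1.730
L(1,8) = 137, L_eff = 1 - 137/255 = 0.462745 (inverted)
t(1,8) = 2.34 - 1.730·0.462745 = 1.539
Σt over all 9·4 pixels = 68654/1275 ≈ 53.8462745
V = pitch²·Σt = 0.54²·68654/1275 = 15.702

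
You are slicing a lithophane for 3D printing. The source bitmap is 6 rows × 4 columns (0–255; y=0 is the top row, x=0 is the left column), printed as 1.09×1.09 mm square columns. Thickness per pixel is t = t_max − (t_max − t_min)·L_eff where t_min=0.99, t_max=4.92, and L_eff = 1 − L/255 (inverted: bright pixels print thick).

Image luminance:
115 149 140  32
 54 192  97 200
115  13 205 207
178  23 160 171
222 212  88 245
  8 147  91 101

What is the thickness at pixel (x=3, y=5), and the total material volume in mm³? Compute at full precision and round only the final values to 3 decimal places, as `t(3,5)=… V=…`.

span = t_max - t_min = 4.92 - 0.99 = 3.930
L(3,5) = 101, L_eff = 1 - 101/255 = 0.603922 (inverted)
t(3,5) = 4.92 - 3.930·0.603922 = 2.547
Σt over all 6·4 pixels = 24663/340 ≈ 72.5382353
V = pitch²·Σt = 1.09²·24663/340 = 86.183

t(3,5)=2.547 V=86.183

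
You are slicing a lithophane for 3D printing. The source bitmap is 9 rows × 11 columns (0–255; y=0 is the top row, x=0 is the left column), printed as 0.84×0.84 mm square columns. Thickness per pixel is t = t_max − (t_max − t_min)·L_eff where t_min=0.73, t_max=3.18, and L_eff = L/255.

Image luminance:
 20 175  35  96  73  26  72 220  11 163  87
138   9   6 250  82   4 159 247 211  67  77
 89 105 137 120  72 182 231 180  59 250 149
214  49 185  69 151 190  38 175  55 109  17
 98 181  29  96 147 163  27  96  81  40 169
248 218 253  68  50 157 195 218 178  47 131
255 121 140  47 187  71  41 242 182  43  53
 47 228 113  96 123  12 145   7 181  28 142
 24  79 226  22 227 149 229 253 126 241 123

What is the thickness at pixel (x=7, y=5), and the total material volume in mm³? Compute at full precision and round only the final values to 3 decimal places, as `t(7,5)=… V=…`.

span = t_max - t_min = 3.18 - 0.73 = 2.450
L(7,5) = 218, L_eff = 218/255 = 0.854902
t(7,5) = 3.18 - 2.450·0.854902 = 1.085
Σt over all 9·11 pixels = 336793/1700 ≈ 198.1135294
V = pitch²·Σt = 0.84²·336793/1700 = 139.789

t(7,5)=1.085 V=139.789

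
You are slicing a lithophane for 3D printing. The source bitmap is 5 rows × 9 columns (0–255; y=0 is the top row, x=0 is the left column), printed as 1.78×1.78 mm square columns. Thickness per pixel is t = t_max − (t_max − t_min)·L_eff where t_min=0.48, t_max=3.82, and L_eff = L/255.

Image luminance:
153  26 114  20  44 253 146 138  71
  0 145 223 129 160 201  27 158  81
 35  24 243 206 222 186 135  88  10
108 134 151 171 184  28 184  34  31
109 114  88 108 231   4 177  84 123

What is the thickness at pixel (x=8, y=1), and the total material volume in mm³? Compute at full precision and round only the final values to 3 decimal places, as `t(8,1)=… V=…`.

t(8,1)=2.759 V=324.657

span = t_max - t_min = 3.82 - 0.48 = 3.340
L(8,1) = 81, L_eff = 81/255 = 0.317647
t(8,1) = 3.82 - 3.340·0.317647 = 2.759
Σt over all 5·9 pixels = 217743/2125 ≈ 102.4672941
V = pitch²·Σt = 1.78²·217743/2125 = 324.657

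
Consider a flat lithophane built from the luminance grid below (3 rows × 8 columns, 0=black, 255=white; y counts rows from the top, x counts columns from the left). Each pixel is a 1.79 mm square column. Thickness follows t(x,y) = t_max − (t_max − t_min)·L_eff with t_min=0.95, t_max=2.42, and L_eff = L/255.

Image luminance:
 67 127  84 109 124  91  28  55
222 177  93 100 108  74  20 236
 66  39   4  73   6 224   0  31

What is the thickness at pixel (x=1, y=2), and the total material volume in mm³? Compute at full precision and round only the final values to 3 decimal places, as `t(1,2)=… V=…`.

t(1,2)=2.195 V=146.234

span = t_max - t_min = 2.42 - 0.95 = 1.470
L(1,2) = 39, L_eff = 39/255 = 0.152941
t(1,2) = 2.42 - 1.470·0.152941 = 2.195
Σt over all 3·8 pixels = 193969/4250 ≈ 45.6397647
V = pitch²·Σt = 1.79²·193969/4250 = 146.234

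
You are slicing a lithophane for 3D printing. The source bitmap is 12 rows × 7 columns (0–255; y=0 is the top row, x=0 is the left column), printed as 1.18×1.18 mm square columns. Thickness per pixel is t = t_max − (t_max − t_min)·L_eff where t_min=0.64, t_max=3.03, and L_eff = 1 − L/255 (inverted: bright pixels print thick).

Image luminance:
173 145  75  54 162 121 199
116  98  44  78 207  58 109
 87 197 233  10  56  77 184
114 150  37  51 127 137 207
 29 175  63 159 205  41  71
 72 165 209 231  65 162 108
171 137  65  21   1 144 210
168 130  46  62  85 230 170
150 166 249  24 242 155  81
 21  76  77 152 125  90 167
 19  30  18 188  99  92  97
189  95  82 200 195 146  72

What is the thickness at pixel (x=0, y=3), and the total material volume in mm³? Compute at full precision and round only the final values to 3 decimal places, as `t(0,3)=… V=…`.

t(0,3)=1.708 V=205.333

span = t_max - t_min = 3.03 - 0.64 = 2.390
L(0,3) = 114, L_eff = 1 - 114/255 = 0.552941 (inverted)
t(0,3) = 3.03 - 2.390·0.552941 = 1.708
Σt over all 12·7 pixels = 1880201/12750 ≈ 147.4667451
V = pitch²·Σt = 1.18²·1880201/12750 = 205.333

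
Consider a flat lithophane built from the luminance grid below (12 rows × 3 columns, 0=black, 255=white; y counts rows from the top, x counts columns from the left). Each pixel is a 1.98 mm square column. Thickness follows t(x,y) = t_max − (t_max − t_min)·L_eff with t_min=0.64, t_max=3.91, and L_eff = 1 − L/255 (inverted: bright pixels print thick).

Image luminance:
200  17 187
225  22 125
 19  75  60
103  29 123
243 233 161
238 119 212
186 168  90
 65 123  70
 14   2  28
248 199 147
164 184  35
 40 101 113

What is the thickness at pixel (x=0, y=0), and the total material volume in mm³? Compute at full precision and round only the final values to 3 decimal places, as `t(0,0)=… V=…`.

t(0,0)=3.205 V=309.920

span = t_max - t_min = 3.91 - 0.64 = 3.270
L(0,0) = 200, L_eff = 1 - 200/255 = 0.215686 (inverted)
t(0,0) = 3.91 - 3.270·0.215686 = 3.205
Σt over all 12·3 pixels = 167988/2125 ≈ 79.0531765
V = pitch²·Σt = 1.98²·167988/2125 = 309.920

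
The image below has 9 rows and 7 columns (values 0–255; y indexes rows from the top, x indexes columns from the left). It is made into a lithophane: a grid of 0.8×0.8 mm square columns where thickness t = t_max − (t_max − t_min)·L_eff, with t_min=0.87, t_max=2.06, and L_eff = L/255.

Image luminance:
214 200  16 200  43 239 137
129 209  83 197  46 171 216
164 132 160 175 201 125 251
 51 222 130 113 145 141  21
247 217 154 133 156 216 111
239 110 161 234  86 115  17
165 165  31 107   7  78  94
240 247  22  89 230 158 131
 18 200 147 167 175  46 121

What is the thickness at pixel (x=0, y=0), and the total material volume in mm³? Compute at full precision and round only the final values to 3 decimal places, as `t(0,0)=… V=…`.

t(0,0)=1.061 V=56.284

span = t_max - t_min = 2.06 - 0.87 = 1.190
L(0,0) = 214, L_eff = 214/255 = 0.839216
t(0,0) = 2.06 - 1.190·0.839216 = 1.061
Σt over all 9·7 pixels = 26383/300 ≈ 87.9433333
V = pitch²·Σt = 0.8²·26383/300 = 56.284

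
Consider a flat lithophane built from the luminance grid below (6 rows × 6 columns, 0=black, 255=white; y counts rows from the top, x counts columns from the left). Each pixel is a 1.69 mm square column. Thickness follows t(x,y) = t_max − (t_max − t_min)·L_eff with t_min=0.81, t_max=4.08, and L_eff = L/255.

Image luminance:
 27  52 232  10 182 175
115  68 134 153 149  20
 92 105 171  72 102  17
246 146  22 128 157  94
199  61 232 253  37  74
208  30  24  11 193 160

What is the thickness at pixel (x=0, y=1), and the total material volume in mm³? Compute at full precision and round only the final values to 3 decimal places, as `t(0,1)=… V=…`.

span = t_max - t_min = 4.08 - 0.81 = 3.270
L(0,1) = 115, L_eff = 115/255 = 0.450980
t(0,1) = 4.08 - 3.270·0.450980 = 2.605
Σt over all 6·6 pixels = 796021/8500 ≈ 93.6495294
V = pitch²·Σt = 1.69²·796021/8500 = 267.472

t(0,1)=2.605 V=267.472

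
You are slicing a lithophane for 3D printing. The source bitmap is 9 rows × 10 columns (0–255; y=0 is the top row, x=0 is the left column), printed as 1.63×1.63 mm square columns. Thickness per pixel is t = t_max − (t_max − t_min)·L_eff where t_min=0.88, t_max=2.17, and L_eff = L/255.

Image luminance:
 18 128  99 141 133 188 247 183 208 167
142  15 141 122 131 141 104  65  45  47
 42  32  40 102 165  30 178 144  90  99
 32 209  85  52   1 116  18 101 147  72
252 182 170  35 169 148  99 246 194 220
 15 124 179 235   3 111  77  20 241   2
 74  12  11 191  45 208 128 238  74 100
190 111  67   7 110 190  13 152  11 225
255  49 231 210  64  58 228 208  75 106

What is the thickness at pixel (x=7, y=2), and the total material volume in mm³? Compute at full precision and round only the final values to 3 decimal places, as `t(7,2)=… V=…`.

t(7,2)=1.442 V=376.649

span = t_max - t_min = 2.17 - 0.88 = 1.290
L(7,2) = 144, L_eff = 144/255 = 0.564706
t(7,2) = 2.17 - 1.290·0.564706 = 1.442
Σt over all 9·10 pixels = 1204981/8500 ≈ 141.7624706
V = pitch²·Σt = 1.63²·1204981/8500 = 376.649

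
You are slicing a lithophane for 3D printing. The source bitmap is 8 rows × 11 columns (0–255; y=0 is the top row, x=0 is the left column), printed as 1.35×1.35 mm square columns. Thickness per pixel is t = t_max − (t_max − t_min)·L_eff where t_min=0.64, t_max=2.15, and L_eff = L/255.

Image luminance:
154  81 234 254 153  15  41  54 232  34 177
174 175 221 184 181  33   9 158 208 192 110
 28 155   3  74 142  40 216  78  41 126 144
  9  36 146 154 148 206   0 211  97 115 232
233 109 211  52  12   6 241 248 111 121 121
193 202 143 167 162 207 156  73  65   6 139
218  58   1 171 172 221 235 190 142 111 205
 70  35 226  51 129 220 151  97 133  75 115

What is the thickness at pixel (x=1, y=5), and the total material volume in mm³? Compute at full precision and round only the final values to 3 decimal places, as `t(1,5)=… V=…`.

span = t_max - t_min = 2.15 - 0.64 = 1.510
L(1,5) = 202, L_eff = 202/255 = 0.792157
t(1,5) = 2.15 - 1.510·0.792157 = 0.954
Σt over all 8·11 pixels = 3091271/25500 ≈ 121.2263137
V = pitch²·Σt = 1.35²·3091271/25500 = 220.935

t(1,5)=0.954 V=220.935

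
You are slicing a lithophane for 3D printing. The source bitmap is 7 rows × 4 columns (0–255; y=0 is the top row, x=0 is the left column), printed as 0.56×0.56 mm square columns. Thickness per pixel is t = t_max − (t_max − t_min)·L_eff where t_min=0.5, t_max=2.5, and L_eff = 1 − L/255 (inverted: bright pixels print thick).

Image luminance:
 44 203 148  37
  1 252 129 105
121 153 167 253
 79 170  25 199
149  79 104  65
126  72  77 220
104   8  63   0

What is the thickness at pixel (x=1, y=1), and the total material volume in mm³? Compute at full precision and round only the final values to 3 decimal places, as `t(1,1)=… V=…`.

t(1,1)=2.476 V=12.146

span = t_max - t_min = 2.5 - 0.5 = 2.000
L(1,1) = 252, L_eff = 1 - 252/255 = 0.011765 (inverted)
t(1,1) = 2.5 - 2.000·0.011765 = 2.476
Σt over all 7·4 pixels = 3292/85 ≈ 38.7294118
V = pitch²·Σt = 0.56²·3292/85 = 12.146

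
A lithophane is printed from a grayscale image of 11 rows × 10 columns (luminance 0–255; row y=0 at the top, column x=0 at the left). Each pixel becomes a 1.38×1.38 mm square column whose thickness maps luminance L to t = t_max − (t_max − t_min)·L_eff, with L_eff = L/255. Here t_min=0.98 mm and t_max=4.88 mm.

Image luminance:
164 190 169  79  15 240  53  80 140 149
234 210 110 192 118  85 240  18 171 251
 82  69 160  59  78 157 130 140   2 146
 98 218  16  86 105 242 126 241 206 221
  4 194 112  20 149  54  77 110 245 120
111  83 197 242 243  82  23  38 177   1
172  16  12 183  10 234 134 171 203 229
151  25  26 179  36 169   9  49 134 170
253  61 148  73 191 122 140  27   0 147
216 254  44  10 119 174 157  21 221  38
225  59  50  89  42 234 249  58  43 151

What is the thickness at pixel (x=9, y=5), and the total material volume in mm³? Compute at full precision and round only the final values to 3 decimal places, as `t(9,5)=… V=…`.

span = t_max - t_min = 4.88 - 0.98 = 3.900
L(9,5) = 1, L_eff = 1/255 = 0.003922
t(9,5) = 4.88 - 3.900·0.003922 = 4.865
Σt over all 11·10 pixels = 27818/85 ≈ 327.2705882
V = pitch²·Σt = 1.38²·27818/85 = 623.254

t(9,5)=4.865 V=623.254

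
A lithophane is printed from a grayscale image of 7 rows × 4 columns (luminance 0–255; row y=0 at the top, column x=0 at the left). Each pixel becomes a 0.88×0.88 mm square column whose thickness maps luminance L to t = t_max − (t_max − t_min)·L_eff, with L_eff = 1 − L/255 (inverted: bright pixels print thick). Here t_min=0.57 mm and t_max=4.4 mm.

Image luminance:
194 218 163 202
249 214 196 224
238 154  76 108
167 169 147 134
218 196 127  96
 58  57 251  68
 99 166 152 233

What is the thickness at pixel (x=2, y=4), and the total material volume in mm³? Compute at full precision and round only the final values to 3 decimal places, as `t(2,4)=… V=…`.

span = t_max - t_min = 4.4 - 0.57 = 3.830
L(2,4) = 127, L_eff = 1 - 127/255 = 0.501961 (inverted)
t(2,4) = 4.4 - 3.830·0.501961 = 2.477
Σt over all 7·4 pixels = 1079411/12750 ≈ 84.6596863
V = pitch²·Σt = 0.88²·1079411/12750 = 65.560

t(2,4)=2.477 V=65.560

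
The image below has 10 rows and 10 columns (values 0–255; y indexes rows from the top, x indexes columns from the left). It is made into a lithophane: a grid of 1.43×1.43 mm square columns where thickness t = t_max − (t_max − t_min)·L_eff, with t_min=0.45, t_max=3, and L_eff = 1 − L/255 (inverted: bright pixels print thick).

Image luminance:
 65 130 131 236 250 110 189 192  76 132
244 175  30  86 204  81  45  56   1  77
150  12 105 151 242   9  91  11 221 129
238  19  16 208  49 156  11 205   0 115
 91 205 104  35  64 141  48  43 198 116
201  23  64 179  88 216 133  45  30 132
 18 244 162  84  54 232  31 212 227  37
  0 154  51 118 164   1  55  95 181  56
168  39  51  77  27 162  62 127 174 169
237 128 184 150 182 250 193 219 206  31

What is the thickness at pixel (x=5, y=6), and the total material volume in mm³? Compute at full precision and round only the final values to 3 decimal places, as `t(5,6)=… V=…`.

t(5,6)=2.770 V=333.646

span = t_max - t_min = 3 - 0.45 = 2.550
L(5,6) = 232, L_eff = 1 - 232/255 = 0.090196 (inverted)
t(5,6) = 3 - 2.550·0.090196 = 2.770
Σt over all 10·10 pixels = 163.16
V = pitch²·Σt = 1.43²·163.16 = 333.646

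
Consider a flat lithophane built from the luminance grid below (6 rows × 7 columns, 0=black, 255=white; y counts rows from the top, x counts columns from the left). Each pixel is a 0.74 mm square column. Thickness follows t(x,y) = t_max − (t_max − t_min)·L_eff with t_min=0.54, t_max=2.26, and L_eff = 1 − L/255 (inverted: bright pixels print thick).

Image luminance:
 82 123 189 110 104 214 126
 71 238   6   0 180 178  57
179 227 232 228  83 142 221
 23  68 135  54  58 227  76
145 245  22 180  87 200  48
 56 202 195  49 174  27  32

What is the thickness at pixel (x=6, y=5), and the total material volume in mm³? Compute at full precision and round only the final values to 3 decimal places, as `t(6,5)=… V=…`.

t(6,5)=0.756 V=31.970

span = t_max - t_min = 2.26 - 0.54 = 1.720
L(6,5) = 32, L_eff = 1 - 32/255 = 0.874510 (inverted)
t(6,5) = 2.26 - 1.720·0.874510 = 0.756
Σt over all 6·7 pixels = 372184/6375 ≈ 58.3818039
V = pitch²·Σt = 0.74²·372184/6375 = 31.970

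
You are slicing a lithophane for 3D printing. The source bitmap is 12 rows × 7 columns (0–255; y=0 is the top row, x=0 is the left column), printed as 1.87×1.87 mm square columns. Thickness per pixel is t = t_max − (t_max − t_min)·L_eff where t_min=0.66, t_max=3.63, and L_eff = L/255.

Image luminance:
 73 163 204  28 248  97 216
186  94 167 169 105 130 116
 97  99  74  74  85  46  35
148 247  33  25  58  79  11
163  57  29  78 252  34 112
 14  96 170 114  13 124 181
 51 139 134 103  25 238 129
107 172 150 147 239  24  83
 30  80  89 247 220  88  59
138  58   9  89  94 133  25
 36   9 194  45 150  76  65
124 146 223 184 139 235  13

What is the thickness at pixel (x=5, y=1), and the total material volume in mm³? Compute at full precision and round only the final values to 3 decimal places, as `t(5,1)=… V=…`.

t(5,1)=2.116 V=688.191

span = t_max - t_min = 3.63 - 0.66 = 2.970
L(5,1) = 130, L_eff = 130/255 = 0.509804
t(5,1) = 3.63 - 2.970·0.509804 = 2.116
Σt over all 12·7 pixels = 1672803/8500 ≈ 196.8003529
V = pitch²·Σt = 1.87²·1672803/8500 = 688.191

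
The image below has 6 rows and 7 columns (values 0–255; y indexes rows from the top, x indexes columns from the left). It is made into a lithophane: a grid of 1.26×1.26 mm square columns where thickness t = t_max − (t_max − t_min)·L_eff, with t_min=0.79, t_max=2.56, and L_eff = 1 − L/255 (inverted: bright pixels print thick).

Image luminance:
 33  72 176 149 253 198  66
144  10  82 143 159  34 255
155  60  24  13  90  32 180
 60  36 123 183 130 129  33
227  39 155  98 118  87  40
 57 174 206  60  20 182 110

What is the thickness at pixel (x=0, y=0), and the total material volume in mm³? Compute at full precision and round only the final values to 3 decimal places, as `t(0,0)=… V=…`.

t(0,0)=1.019 V=103.313

span = t_max - t_min = 2.56 - 0.79 = 1.770
L(0,0) = 33, L_eff = 1 - 33/255 = 0.870588 (inverted)
t(0,0) = 2.56 - 1.770·0.870588 = 1.019
Σt over all 6·7 pixels = 110627/1700 ≈ 65.0747059
V = pitch²·Σt = 1.26²·110627/1700 = 103.313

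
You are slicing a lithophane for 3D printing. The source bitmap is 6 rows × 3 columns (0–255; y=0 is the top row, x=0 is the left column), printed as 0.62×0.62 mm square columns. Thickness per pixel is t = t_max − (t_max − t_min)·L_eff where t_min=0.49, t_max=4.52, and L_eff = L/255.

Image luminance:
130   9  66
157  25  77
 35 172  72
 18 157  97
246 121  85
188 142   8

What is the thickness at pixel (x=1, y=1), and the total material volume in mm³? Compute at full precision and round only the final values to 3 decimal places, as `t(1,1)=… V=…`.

t(1,1)=4.125 V=20.309

span = t_max - t_min = 4.52 - 0.49 = 4.030
L(1,1) = 25, L_eff = 25/255 = 0.098039
t(1,1) = 4.52 - 4.030·0.098039 = 4.125
Σt over all 6·3 pixels = 269453/5100 ≈ 52.8339216
V = pitch²·Σt = 0.62²·269453/5100 = 20.309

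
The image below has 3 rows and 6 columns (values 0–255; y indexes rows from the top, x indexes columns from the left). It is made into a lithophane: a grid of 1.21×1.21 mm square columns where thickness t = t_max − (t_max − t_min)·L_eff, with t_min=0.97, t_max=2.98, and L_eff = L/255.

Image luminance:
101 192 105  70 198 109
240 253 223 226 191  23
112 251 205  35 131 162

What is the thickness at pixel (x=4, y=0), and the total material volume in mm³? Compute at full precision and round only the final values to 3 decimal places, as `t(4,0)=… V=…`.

span = t_max - t_min = 2.98 - 0.97 = 2.010
L(4,0) = 198, L_eff = 198/255 = 0.776471
t(4,0) = 2.98 - 2.010·0.776471 = 1.419
Σt over all 3·6 pixels = 266531/8500 ≈ 31.3565882
V = pitch²·Σt = 1.21²·266531/8500 = 45.909

t(4,0)=1.419 V=45.909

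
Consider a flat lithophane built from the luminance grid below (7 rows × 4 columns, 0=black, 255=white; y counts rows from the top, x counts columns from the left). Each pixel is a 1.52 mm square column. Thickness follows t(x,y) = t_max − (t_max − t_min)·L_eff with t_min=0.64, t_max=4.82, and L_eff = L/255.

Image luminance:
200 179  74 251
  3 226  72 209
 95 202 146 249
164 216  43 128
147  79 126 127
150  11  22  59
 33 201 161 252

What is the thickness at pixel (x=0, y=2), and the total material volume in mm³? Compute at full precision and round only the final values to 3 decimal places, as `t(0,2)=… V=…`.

t(0,2)=3.263 V=166.950

span = t_max - t_min = 4.82 - 0.64 = 4.180
L(0,2) = 95, L_eff = 95/255 = 0.372549
t(0,2) = 4.82 - 4.180·0.372549 = 3.263
Σt over all 7·4 pixels = 72.26
V = pitch²·Σt = 1.52²·72.26 = 166.950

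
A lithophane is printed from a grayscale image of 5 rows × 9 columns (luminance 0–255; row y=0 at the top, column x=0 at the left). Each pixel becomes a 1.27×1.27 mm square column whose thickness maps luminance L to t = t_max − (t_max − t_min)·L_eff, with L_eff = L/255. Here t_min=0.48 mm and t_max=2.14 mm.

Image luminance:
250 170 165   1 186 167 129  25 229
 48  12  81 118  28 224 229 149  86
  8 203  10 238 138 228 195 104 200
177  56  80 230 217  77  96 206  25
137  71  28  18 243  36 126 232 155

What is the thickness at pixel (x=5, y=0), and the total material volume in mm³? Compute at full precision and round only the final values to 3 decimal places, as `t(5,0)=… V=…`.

t(5,0)=1.053 V=94.099

span = t_max - t_min = 2.14 - 0.48 = 1.660
L(5,0) = 167, L_eff = 167/255 = 0.654902
t(5,0) = 2.14 - 1.660·0.654902 = 1.053
Σt over all 5·9 pixels = 21878/375 ≈ 58.3413333
V = pitch²·Σt = 1.27²·21878/375 = 94.099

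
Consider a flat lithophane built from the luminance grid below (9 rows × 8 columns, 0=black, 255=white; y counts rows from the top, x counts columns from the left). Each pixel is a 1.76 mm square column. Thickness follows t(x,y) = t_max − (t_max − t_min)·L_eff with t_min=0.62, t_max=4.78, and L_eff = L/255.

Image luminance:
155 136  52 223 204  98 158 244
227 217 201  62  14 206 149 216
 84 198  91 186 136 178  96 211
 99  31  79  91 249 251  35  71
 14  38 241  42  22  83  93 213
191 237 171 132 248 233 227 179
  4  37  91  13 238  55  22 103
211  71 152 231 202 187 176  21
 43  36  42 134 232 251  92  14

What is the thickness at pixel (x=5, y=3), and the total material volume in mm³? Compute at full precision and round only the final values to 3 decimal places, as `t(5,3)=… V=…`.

span = t_max - t_min = 4.78 - 0.62 = 4.160
L(5,3) = 251, L_eff = 251/255 = 0.984314
t(5,3) = 4.78 - 4.160·0.984314 = 0.685
Σt over all 9·8 pixels = 237668/1275 ≈ 186.4062745
V = pitch²·Σt = 1.76²·237668/1275 = 577.412

t(5,3)=0.685 V=577.412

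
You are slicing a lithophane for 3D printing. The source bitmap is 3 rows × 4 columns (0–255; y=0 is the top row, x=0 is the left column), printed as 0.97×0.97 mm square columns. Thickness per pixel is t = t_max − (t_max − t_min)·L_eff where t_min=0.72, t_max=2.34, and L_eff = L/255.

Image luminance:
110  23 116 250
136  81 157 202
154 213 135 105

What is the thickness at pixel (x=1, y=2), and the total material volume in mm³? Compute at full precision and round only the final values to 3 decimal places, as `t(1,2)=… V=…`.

t(1,2)=0.987 V=16.366

span = t_max - t_min = 2.34 - 0.72 = 1.620
L(1,2) = 213, L_eff = 213/255 = 0.835294
t(1,2) = 2.34 - 1.620·0.835294 = 0.987
Σt over all 3·4 pixels = 36963/2125 ≈ 17.3943529
V = pitch²·Σt = 0.97²·36963/2125 = 16.366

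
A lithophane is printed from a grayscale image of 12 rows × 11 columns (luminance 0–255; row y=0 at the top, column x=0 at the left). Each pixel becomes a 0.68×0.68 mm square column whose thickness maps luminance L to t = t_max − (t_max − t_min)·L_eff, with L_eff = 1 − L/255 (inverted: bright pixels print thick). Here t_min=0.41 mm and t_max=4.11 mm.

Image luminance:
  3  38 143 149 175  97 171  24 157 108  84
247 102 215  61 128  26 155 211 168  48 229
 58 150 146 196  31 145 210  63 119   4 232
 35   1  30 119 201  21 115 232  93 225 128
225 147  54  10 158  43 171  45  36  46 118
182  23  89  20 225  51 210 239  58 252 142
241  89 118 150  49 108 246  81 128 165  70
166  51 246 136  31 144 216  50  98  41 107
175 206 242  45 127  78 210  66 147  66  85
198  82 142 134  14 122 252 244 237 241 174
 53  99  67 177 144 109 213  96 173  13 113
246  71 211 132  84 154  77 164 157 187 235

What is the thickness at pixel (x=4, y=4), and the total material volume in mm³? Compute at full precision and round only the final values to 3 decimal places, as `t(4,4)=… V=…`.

t(4,4)=2.703 V=137.943

span = t_max - t_min = 4.11 - 0.41 = 3.700
L(4,4) = 158, L_eff = 1 - 158/255 = 0.380392 (inverted)
t(4,4) = 4.11 - 3.700·0.380392 = 2.703
Σt over all 12·11 pixels = 298.32
V = pitch²·Σt = 0.68²·298.32 = 137.943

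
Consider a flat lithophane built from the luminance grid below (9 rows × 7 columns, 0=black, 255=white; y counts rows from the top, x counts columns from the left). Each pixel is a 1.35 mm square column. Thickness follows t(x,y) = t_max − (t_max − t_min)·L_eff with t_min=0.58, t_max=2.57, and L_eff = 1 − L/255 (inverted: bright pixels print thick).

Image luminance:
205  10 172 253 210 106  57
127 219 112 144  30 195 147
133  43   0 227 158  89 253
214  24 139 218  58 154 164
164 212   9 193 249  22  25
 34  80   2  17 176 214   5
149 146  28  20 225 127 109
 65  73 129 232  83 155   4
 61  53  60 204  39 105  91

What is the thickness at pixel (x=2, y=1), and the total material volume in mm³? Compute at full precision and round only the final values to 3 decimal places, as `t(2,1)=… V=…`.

span = t_max - t_min = 2.57 - 0.58 = 1.990
L(2,1) = 112, L_eff = 1 - 112/255 = 0.560784 (inverted)
t(2,1) = 2.57 - 1.990·0.560784 = 1.454
Σt over all 9·7 pixels = 2408549/25500 ≈ 94.4529020
V = pitch²·Σt = 1.35²·2408549/25500 = 172.140

t(2,1)=1.454 V=172.140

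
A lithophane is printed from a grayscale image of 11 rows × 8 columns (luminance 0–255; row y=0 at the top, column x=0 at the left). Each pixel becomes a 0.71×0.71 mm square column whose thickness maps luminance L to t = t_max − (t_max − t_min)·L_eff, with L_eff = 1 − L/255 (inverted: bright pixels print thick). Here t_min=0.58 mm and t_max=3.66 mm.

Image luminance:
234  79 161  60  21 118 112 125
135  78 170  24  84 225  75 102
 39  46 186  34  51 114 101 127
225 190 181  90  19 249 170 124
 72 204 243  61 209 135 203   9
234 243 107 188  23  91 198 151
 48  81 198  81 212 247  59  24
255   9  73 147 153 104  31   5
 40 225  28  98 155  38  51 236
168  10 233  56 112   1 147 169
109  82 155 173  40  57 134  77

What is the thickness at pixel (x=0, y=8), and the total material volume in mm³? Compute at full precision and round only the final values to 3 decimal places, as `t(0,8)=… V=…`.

t(0,8)=1.063 V=89.302

span = t_max - t_min = 3.66 - 0.58 = 3.080
L(0,8) = 40, L_eff = 1 - 40/255 = 0.843137 (inverted)
t(0,8) = 3.66 - 3.080·0.843137 = 1.063
Σt over all 11·8 pixels = 1129337/6375 ≈ 177.1509020
V = pitch²·Σt = 0.71²·1129337/6375 = 89.302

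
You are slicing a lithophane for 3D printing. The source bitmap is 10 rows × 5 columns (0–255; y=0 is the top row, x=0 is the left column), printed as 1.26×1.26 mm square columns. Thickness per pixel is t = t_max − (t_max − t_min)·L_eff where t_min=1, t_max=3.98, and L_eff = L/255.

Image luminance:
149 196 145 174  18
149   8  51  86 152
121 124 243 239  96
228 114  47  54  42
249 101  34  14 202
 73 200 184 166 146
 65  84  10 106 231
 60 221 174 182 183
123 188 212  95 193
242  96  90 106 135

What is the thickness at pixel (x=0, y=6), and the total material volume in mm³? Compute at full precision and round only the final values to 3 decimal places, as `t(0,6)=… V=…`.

span = t_max - t_min = 3.98 - 1 = 2.980
L(0,6) = 65, L_eff = 65/255 = 0.254902
t(0,6) = 3.98 - 2.980·0.254902 = 3.220
Σt over all 10·5 pixels = 1553701/12750 ≈ 121.8589020
V = pitch²·Σt = 1.26²·1553701/12750 = 193.463

t(0,6)=3.220 V=193.463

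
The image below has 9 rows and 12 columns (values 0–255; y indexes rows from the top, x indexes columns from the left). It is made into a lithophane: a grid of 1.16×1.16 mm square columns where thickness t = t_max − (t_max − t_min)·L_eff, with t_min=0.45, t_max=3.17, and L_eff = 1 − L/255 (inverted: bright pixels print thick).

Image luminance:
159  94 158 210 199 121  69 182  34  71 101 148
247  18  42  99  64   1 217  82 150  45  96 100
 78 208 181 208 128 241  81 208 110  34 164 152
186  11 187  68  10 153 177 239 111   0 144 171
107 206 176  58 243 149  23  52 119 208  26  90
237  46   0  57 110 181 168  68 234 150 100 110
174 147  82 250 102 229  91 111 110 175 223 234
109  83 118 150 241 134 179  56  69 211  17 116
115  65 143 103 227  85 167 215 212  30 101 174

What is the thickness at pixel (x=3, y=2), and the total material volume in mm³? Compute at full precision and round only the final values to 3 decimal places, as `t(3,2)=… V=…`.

span = t_max - t_min = 3.17 - 0.45 = 2.720
L(3,2) = 208, L_eff = 1 - 208/255 = 0.184314 (inverted)
t(3,2) = 3.17 - 2.720·0.184314 = 2.669
Σt over all 9·12 pixels = 197.112
V = pitch²·Σt = 1.16²·197.112 = 265.234

t(3,2)=2.669 V=265.234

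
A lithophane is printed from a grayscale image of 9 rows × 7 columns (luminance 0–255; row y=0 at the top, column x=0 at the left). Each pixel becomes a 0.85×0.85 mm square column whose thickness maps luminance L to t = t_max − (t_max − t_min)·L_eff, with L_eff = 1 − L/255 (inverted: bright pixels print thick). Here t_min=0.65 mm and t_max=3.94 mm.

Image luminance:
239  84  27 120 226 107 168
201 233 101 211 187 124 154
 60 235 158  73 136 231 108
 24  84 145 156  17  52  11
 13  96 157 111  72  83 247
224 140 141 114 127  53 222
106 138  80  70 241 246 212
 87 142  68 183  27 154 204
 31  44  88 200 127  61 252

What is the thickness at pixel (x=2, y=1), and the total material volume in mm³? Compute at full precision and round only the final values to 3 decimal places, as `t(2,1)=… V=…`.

span = t_max - t_min = 3.94 - 0.65 = 3.290
L(2,1) = 101, L_eff = 1 - 101/255 = 0.603922 (inverted)
t(2,1) = 3.94 - 3.290·0.603922 = 1.953
Σt over all 9·7 pixels = 1876441/12750 ≈ 147.1718431
V = pitch²·Σt = 0.85²·1876441/12750 = 106.332

t(2,1)=1.953 V=106.332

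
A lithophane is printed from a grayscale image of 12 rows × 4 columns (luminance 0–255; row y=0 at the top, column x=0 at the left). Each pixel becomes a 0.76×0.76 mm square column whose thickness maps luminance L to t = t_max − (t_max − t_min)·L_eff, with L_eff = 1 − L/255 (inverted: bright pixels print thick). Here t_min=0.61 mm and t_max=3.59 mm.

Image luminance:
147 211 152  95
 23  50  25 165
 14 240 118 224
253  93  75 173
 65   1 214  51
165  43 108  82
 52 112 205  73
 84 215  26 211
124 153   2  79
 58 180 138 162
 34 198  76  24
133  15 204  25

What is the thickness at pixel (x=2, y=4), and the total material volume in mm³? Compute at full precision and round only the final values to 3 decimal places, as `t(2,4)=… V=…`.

t(2,4)=3.111 V=53.160

span = t_max - t_min = 3.59 - 0.61 = 2.980
L(2,4) = 214, L_eff = 1 - 214/255 = 0.160784 (inverted)
t(2,4) = 3.59 - 2.980·0.160784 = 3.111
Σt over all 12·4 pixels = 7823/85 ≈ 92.0352941
V = pitch²·Σt = 0.76²·7823/85 = 53.160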